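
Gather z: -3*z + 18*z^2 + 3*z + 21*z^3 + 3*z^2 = 21*z^3 + 21*z^2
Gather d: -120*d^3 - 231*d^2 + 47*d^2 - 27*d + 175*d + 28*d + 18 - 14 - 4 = -120*d^3 - 184*d^2 + 176*d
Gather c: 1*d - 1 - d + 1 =0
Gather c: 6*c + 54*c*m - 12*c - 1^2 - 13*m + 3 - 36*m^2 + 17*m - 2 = c*(54*m - 6) - 36*m^2 + 4*m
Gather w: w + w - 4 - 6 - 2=2*w - 12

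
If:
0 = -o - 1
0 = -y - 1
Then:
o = -1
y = -1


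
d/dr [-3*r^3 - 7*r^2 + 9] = r*(-9*r - 14)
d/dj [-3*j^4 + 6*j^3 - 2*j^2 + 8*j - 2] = -12*j^3 + 18*j^2 - 4*j + 8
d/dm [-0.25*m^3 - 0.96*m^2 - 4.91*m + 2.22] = -0.75*m^2 - 1.92*m - 4.91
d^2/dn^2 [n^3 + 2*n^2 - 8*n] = 6*n + 4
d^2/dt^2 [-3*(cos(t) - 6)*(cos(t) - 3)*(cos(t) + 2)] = 9*cos(t)/4 - 42*cos(2*t) + 27*cos(3*t)/4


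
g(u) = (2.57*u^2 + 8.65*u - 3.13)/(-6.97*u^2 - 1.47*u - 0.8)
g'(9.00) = 0.01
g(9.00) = -0.49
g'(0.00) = -18.00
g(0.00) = 3.91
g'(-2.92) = 0.19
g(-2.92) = 0.12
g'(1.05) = 0.01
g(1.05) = -0.88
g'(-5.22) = 0.05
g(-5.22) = -0.12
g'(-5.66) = 0.04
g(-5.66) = -0.14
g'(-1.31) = 1.26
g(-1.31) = 0.93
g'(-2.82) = 0.21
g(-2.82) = 0.14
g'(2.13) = 0.11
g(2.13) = -0.76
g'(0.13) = -13.64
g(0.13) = 1.77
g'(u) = (5.14*u + 8.65)/(-6.97*u^2 - 1.47*u - 0.8) + (13.94*u + 1.47)*(2.57*u^2 + 8.65*u - 3.13)/(-6.97*u^2 - 1.47*u - 0.8)^2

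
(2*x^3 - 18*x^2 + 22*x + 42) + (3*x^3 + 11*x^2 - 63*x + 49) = 5*x^3 - 7*x^2 - 41*x + 91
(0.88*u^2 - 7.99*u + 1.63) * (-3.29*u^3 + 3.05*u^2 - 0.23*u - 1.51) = -2.8952*u^5 + 28.9711*u^4 - 29.9346*u^3 + 5.4804*u^2 + 11.69*u - 2.4613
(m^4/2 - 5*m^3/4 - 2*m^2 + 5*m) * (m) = m^5/2 - 5*m^4/4 - 2*m^3 + 5*m^2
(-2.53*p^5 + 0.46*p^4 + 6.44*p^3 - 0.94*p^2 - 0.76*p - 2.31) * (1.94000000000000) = -4.9082*p^5 + 0.8924*p^4 + 12.4936*p^3 - 1.8236*p^2 - 1.4744*p - 4.4814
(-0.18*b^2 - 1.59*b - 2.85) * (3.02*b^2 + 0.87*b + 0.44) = -0.5436*b^4 - 4.9584*b^3 - 10.0695*b^2 - 3.1791*b - 1.254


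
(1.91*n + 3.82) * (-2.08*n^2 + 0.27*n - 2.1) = -3.9728*n^3 - 7.4299*n^2 - 2.9796*n - 8.022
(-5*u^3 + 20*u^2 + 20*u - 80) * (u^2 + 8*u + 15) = -5*u^5 - 20*u^4 + 105*u^3 + 380*u^2 - 340*u - 1200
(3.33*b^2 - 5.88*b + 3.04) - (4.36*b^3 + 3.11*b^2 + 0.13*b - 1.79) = -4.36*b^3 + 0.22*b^2 - 6.01*b + 4.83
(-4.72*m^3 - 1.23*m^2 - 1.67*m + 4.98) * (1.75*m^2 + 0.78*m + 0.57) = -8.26*m^5 - 5.8341*m^4 - 6.5723*m^3 + 6.7113*m^2 + 2.9325*m + 2.8386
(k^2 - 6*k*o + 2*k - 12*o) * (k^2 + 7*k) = k^4 - 6*k^3*o + 9*k^3 - 54*k^2*o + 14*k^2 - 84*k*o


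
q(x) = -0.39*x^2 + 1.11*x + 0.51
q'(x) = 1.11 - 0.78*x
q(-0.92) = -0.84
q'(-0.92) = 1.83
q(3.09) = 0.22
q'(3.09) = -1.30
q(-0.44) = -0.05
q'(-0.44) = 1.45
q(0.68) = 1.08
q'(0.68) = 0.58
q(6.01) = -6.91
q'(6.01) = -3.58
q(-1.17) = -1.32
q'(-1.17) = 2.02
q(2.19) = 1.07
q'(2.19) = -0.60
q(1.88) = 1.22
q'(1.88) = -0.36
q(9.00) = -21.09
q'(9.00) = -5.91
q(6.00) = -6.87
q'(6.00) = -3.57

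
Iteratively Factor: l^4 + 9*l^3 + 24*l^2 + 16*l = (l)*(l^3 + 9*l^2 + 24*l + 16) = l*(l + 1)*(l^2 + 8*l + 16) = l*(l + 1)*(l + 4)*(l + 4)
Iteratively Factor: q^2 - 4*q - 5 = (q - 5)*(q + 1)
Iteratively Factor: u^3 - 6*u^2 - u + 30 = (u + 2)*(u^2 - 8*u + 15) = (u - 3)*(u + 2)*(u - 5)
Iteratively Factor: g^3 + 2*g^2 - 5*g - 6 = (g - 2)*(g^2 + 4*g + 3) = (g - 2)*(g + 3)*(g + 1)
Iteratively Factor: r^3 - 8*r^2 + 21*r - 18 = (r - 3)*(r^2 - 5*r + 6) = (r - 3)*(r - 2)*(r - 3)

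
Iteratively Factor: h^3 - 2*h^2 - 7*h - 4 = (h + 1)*(h^2 - 3*h - 4) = (h + 1)^2*(h - 4)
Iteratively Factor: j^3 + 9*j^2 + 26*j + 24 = (j + 4)*(j^2 + 5*j + 6) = (j + 3)*(j + 4)*(j + 2)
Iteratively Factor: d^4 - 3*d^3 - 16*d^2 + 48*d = (d - 3)*(d^3 - 16*d) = (d - 4)*(d - 3)*(d^2 + 4*d) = d*(d - 4)*(d - 3)*(d + 4)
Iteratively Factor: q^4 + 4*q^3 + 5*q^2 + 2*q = (q + 1)*(q^3 + 3*q^2 + 2*q) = q*(q + 1)*(q^2 + 3*q + 2) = q*(q + 1)^2*(q + 2)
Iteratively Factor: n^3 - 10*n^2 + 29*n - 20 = (n - 1)*(n^2 - 9*n + 20) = (n - 5)*(n - 1)*(n - 4)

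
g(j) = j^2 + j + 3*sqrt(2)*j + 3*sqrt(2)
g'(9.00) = 23.24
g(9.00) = 132.43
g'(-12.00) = -18.76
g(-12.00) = 85.33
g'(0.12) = 5.48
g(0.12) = 4.89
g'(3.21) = 11.66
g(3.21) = 31.38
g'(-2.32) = 0.60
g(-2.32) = -2.54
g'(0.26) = 5.76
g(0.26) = 5.67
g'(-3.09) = -0.94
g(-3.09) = -2.41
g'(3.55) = 12.34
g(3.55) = 35.46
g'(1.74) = 8.72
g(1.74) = 16.39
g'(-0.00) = 5.24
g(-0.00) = 4.24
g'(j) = 2*j + 1 + 3*sqrt(2)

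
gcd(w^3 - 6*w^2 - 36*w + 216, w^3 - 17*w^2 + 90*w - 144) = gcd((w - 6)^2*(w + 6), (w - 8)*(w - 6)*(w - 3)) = w - 6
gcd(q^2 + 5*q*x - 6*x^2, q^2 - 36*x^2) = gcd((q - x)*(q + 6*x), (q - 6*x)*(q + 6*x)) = q + 6*x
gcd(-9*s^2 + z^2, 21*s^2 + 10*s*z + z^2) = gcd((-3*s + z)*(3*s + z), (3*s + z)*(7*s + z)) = 3*s + z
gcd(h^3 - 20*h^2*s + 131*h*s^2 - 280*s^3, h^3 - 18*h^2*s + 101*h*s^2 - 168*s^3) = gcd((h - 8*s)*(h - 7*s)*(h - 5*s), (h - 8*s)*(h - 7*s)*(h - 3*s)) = h^2 - 15*h*s + 56*s^2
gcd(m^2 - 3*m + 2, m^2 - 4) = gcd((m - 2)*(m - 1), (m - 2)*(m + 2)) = m - 2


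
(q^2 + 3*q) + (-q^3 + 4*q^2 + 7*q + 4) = -q^3 + 5*q^2 + 10*q + 4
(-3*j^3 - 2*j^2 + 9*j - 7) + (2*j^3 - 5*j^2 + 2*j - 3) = -j^3 - 7*j^2 + 11*j - 10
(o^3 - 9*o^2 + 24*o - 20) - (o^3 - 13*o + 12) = -9*o^2 + 37*o - 32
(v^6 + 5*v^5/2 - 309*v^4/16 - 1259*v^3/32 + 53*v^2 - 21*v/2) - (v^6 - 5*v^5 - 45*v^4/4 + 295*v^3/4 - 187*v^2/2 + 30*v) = 15*v^5/2 - 129*v^4/16 - 3619*v^3/32 + 293*v^2/2 - 81*v/2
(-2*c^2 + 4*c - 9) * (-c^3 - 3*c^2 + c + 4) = 2*c^5 + 2*c^4 - 5*c^3 + 23*c^2 + 7*c - 36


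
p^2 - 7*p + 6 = (p - 6)*(p - 1)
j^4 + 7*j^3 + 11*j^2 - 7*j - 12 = (j - 1)*(j + 1)*(j + 3)*(j + 4)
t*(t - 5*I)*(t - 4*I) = t^3 - 9*I*t^2 - 20*t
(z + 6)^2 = z^2 + 12*z + 36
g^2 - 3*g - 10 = (g - 5)*(g + 2)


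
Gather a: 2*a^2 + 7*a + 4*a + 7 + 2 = 2*a^2 + 11*a + 9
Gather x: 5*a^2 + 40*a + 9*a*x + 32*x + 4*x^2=5*a^2 + 40*a + 4*x^2 + x*(9*a + 32)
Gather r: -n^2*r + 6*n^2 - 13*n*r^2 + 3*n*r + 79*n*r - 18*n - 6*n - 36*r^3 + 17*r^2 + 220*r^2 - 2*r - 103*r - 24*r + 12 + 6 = 6*n^2 - 24*n - 36*r^3 + r^2*(237 - 13*n) + r*(-n^2 + 82*n - 129) + 18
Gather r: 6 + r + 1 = r + 7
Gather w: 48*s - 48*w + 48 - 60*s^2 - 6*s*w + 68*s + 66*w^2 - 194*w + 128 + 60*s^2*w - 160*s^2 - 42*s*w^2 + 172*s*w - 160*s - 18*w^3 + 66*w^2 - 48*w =-220*s^2 - 44*s - 18*w^3 + w^2*(132 - 42*s) + w*(60*s^2 + 166*s - 290) + 176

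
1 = 1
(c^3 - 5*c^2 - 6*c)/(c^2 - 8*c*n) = (c^2 - 5*c - 6)/(c - 8*n)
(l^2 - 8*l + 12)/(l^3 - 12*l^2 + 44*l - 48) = 1/(l - 4)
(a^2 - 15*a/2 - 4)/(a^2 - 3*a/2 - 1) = (a - 8)/(a - 2)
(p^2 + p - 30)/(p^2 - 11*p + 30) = (p + 6)/(p - 6)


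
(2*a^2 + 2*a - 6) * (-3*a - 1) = -6*a^3 - 8*a^2 + 16*a + 6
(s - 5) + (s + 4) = 2*s - 1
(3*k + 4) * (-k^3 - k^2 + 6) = -3*k^4 - 7*k^3 - 4*k^2 + 18*k + 24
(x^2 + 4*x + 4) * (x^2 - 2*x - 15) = x^4 + 2*x^3 - 19*x^2 - 68*x - 60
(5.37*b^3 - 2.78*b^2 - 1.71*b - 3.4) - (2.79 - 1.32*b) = 5.37*b^3 - 2.78*b^2 - 0.39*b - 6.19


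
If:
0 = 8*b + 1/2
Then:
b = -1/16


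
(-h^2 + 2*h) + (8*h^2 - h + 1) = 7*h^2 + h + 1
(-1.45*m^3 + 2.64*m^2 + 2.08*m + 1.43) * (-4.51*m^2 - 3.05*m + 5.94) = 6.5395*m^5 - 7.4839*m^4 - 26.0458*m^3 + 2.8883*m^2 + 7.9937*m + 8.4942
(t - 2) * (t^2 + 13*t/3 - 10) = t^3 + 7*t^2/3 - 56*t/3 + 20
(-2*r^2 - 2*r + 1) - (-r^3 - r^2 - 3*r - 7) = r^3 - r^2 + r + 8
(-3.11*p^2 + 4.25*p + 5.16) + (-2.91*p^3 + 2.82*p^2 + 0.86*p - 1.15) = -2.91*p^3 - 0.29*p^2 + 5.11*p + 4.01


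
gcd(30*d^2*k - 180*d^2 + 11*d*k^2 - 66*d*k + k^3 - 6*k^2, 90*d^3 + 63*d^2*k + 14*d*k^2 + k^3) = 30*d^2 + 11*d*k + k^2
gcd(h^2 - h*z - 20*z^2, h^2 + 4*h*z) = h + 4*z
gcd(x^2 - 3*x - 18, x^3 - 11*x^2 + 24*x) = 1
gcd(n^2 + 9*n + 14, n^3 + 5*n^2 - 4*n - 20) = n + 2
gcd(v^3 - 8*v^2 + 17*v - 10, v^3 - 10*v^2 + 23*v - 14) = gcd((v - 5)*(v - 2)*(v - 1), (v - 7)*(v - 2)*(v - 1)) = v^2 - 3*v + 2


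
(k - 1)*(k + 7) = k^2 + 6*k - 7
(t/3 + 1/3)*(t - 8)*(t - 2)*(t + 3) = t^4/3 - 2*t^3 - 7*t^2 + 34*t/3 + 16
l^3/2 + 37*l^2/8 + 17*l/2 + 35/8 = (l/2 + 1/2)*(l + 5/4)*(l + 7)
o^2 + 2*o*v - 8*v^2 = (o - 2*v)*(o + 4*v)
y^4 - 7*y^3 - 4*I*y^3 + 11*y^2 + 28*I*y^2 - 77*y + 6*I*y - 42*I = (y - 7)*(y - 6*I)*(y + I)^2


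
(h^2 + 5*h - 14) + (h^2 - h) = 2*h^2 + 4*h - 14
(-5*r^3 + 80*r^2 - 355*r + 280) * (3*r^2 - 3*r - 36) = -15*r^5 + 255*r^4 - 1125*r^3 - 975*r^2 + 11940*r - 10080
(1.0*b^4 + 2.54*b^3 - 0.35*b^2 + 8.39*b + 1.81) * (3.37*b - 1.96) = 3.37*b^5 + 6.5998*b^4 - 6.1579*b^3 + 28.9603*b^2 - 10.3447*b - 3.5476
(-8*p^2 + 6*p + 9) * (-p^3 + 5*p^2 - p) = 8*p^5 - 46*p^4 + 29*p^3 + 39*p^2 - 9*p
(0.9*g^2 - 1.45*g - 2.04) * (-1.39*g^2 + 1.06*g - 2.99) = -1.251*g^4 + 2.9695*g^3 - 1.3924*g^2 + 2.1731*g + 6.0996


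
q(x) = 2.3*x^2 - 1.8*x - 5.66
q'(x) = 4.6*x - 1.8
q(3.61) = 17.82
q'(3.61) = 14.81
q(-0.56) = -3.93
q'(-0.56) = -4.38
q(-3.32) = 25.67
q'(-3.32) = -17.07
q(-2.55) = 13.89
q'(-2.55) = -13.53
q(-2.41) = 12.04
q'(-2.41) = -12.89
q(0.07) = -5.77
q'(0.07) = -1.48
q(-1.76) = 4.63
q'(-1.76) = -9.90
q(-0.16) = -5.31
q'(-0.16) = -2.54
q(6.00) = 66.34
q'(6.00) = 25.80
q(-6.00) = 87.94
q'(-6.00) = -29.40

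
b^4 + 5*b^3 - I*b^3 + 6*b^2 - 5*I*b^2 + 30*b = b*(b + 5)*(b - 3*I)*(b + 2*I)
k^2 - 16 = (k - 4)*(k + 4)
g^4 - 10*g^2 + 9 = (g - 3)*(g - 1)*(g + 1)*(g + 3)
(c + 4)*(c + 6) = c^2 + 10*c + 24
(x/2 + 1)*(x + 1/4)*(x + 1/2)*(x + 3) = x^4/2 + 23*x^3/8 + 79*x^2/16 + 41*x/16 + 3/8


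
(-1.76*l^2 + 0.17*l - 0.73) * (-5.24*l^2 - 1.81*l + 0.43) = 9.2224*l^4 + 2.2948*l^3 + 2.7607*l^2 + 1.3944*l - 0.3139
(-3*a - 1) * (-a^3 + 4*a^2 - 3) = 3*a^4 - 11*a^3 - 4*a^2 + 9*a + 3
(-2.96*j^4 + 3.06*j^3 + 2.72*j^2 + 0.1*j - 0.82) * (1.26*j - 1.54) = -3.7296*j^5 + 8.414*j^4 - 1.2852*j^3 - 4.0628*j^2 - 1.1872*j + 1.2628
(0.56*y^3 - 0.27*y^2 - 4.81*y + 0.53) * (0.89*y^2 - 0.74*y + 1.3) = 0.4984*y^5 - 0.6547*y^4 - 3.3531*y^3 + 3.6801*y^2 - 6.6452*y + 0.689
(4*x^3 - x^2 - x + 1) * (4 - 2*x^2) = -8*x^5 + 2*x^4 + 18*x^3 - 6*x^2 - 4*x + 4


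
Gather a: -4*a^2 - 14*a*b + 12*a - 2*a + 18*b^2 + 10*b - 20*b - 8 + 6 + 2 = -4*a^2 + a*(10 - 14*b) + 18*b^2 - 10*b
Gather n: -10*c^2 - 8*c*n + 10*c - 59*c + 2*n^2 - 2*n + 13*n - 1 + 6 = -10*c^2 - 49*c + 2*n^2 + n*(11 - 8*c) + 5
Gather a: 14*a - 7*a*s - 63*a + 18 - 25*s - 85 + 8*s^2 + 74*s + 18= a*(-7*s - 49) + 8*s^2 + 49*s - 49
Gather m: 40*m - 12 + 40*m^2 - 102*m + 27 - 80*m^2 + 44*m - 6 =-40*m^2 - 18*m + 9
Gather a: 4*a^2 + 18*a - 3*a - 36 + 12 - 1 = 4*a^2 + 15*a - 25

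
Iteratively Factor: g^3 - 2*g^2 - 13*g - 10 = (g + 2)*(g^2 - 4*g - 5) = (g + 1)*(g + 2)*(g - 5)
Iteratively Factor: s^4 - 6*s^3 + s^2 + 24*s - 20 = (s - 5)*(s^3 - s^2 - 4*s + 4) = (s - 5)*(s + 2)*(s^2 - 3*s + 2) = (s - 5)*(s - 2)*(s + 2)*(s - 1)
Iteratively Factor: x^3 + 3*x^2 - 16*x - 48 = (x - 4)*(x^2 + 7*x + 12) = (x - 4)*(x + 4)*(x + 3)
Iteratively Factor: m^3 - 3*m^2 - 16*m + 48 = (m - 4)*(m^2 + m - 12) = (m - 4)*(m + 4)*(m - 3)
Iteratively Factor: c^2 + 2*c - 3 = (c + 3)*(c - 1)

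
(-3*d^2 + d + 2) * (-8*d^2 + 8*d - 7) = 24*d^4 - 32*d^3 + 13*d^2 + 9*d - 14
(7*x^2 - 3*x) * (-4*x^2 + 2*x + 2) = -28*x^4 + 26*x^3 + 8*x^2 - 6*x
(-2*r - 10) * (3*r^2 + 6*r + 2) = -6*r^3 - 42*r^2 - 64*r - 20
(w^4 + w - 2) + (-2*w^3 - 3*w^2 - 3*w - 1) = w^4 - 2*w^3 - 3*w^2 - 2*w - 3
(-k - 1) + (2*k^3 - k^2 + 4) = 2*k^3 - k^2 - k + 3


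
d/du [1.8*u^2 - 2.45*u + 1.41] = 3.6*u - 2.45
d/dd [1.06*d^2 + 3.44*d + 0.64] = 2.12*d + 3.44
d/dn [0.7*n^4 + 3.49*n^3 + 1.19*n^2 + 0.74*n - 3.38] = 2.8*n^3 + 10.47*n^2 + 2.38*n + 0.74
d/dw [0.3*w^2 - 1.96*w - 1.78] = 0.6*w - 1.96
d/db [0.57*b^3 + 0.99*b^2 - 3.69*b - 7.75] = 1.71*b^2 + 1.98*b - 3.69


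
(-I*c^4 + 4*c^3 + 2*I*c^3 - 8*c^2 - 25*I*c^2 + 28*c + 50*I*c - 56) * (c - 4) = -I*c^5 + 4*c^4 + 6*I*c^4 - 24*c^3 - 33*I*c^3 + 60*c^2 + 150*I*c^2 - 168*c - 200*I*c + 224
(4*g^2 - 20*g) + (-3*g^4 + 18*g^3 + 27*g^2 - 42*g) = -3*g^4 + 18*g^3 + 31*g^2 - 62*g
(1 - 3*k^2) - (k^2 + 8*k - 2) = -4*k^2 - 8*k + 3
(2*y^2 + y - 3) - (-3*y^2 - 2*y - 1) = 5*y^2 + 3*y - 2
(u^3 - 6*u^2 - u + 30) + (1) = u^3 - 6*u^2 - u + 31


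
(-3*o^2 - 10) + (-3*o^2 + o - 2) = -6*o^2 + o - 12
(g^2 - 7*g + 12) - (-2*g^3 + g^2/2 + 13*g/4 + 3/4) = 2*g^3 + g^2/2 - 41*g/4 + 45/4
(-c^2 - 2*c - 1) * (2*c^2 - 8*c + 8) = -2*c^4 + 4*c^3 + 6*c^2 - 8*c - 8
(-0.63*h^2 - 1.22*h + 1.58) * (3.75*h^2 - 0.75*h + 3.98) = -2.3625*h^4 - 4.1025*h^3 + 4.3326*h^2 - 6.0406*h + 6.2884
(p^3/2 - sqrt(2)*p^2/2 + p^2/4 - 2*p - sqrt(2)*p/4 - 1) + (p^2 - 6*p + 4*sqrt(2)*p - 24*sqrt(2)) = p^3/2 - sqrt(2)*p^2/2 + 5*p^2/4 - 8*p + 15*sqrt(2)*p/4 - 24*sqrt(2) - 1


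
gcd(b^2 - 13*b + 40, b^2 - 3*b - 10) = b - 5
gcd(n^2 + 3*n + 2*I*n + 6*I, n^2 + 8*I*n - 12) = n + 2*I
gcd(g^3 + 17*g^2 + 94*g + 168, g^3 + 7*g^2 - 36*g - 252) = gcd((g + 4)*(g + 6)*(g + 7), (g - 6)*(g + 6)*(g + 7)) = g^2 + 13*g + 42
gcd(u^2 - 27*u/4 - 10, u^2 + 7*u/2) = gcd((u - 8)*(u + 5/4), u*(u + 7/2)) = 1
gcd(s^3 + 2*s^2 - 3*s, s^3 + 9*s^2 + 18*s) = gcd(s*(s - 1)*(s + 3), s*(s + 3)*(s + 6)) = s^2 + 3*s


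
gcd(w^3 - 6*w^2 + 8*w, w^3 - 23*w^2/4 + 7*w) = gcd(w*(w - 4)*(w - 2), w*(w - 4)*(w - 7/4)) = w^2 - 4*w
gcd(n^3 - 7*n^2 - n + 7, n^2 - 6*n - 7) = n^2 - 6*n - 7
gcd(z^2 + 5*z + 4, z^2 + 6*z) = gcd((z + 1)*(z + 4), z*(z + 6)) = 1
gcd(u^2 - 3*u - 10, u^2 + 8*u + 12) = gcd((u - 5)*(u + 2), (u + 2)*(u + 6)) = u + 2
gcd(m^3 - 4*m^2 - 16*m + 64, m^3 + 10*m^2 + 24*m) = m + 4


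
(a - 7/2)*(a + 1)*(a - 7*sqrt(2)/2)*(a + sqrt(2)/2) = a^4 - 3*sqrt(2)*a^3 - 5*a^3/2 - 7*a^2 + 15*sqrt(2)*a^2/2 + 35*a/4 + 21*sqrt(2)*a/2 + 49/4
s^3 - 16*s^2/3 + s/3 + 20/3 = (s - 5)*(s - 4/3)*(s + 1)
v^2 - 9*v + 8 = (v - 8)*(v - 1)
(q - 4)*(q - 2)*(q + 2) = q^3 - 4*q^2 - 4*q + 16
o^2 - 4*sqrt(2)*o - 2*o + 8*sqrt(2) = (o - 2)*(o - 4*sqrt(2))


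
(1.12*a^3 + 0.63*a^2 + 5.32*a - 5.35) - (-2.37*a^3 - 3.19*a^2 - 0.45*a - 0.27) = 3.49*a^3 + 3.82*a^2 + 5.77*a - 5.08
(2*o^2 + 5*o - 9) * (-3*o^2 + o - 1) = -6*o^4 - 13*o^3 + 30*o^2 - 14*o + 9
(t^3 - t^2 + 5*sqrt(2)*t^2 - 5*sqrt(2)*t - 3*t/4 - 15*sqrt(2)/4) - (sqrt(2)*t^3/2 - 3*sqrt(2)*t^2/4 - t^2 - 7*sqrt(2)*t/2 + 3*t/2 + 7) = -sqrt(2)*t^3/2 + t^3 + 23*sqrt(2)*t^2/4 - 9*t/4 - 3*sqrt(2)*t/2 - 7 - 15*sqrt(2)/4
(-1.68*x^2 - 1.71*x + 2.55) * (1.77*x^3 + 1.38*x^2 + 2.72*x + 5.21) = -2.9736*x^5 - 5.3451*x^4 - 2.4159*x^3 - 9.885*x^2 - 1.9731*x + 13.2855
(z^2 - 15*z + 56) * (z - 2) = z^3 - 17*z^2 + 86*z - 112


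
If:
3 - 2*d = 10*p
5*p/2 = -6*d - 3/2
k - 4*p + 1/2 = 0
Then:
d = -9/22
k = 113/110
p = 21/55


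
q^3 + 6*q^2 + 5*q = q*(q + 1)*(q + 5)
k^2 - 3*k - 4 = (k - 4)*(k + 1)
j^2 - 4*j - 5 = (j - 5)*(j + 1)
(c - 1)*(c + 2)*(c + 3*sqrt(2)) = c^3 + c^2 + 3*sqrt(2)*c^2 - 2*c + 3*sqrt(2)*c - 6*sqrt(2)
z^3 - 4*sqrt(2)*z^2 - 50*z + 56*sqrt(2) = (z - 7*sqrt(2))*(z - sqrt(2))*(z + 4*sqrt(2))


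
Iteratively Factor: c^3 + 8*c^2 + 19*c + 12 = (c + 3)*(c^2 + 5*c + 4) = (c + 3)*(c + 4)*(c + 1)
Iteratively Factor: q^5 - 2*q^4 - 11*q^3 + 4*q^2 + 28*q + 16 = (q - 4)*(q^4 + 2*q^3 - 3*q^2 - 8*q - 4) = (q - 4)*(q + 1)*(q^3 + q^2 - 4*q - 4) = (q - 4)*(q + 1)*(q + 2)*(q^2 - q - 2) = (q - 4)*(q + 1)^2*(q + 2)*(q - 2)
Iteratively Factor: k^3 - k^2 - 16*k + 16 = (k - 1)*(k^2 - 16) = (k - 4)*(k - 1)*(k + 4)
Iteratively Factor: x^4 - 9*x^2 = (x)*(x^3 - 9*x) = x^2*(x^2 - 9) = x^2*(x + 3)*(x - 3)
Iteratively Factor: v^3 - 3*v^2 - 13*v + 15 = (v + 3)*(v^2 - 6*v + 5) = (v - 5)*(v + 3)*(v - 1)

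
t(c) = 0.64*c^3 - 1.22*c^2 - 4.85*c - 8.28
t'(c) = 1.92*c^2 - 2.44*c - 4.85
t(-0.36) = -6.72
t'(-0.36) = -3.72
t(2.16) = -18.00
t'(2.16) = -1.16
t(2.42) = -18.09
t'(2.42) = 0.49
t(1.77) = -17.14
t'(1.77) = -3.15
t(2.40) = -18.10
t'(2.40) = 0.35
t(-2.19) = -10.23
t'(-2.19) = 9.70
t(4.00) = -6.24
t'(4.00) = 16.11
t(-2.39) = -12.39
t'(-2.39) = 11.95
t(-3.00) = -21.99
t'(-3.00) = 19.75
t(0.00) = -8.28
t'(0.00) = -4.85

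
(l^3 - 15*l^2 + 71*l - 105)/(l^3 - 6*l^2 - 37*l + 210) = (l - 3)/(l + 6)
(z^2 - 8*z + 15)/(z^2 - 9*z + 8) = (z^2 - 8*z + 15)/(z^2 - 9*z + 8)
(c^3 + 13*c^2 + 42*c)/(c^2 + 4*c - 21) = c*(c + 6)/(c - 3)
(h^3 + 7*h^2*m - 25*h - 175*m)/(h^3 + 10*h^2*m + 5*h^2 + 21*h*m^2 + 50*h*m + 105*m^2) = (h - 5)/(h + 3*m)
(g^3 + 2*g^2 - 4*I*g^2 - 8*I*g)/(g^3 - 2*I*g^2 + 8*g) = (g + 2)/(g + 2*I)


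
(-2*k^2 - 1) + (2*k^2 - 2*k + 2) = 1 - 2*k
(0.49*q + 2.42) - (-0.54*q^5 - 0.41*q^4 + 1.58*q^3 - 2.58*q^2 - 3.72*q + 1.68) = 0.54*q^5 + 0.41*q^4 - 1.58*q^3 + 2.58*q^2 + 4.21*q + 0.74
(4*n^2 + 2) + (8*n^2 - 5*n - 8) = 12*n^2 - 5*n - 6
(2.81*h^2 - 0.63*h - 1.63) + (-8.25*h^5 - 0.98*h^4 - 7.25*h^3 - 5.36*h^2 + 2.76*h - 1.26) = -8.25*h^5 - 0.98*h^4 - 7.25*h^3 - 2.55*h^2 + 2.13*h - 2.89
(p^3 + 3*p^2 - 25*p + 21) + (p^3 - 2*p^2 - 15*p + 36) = 2*p^3 + p^2 - 40*p + 57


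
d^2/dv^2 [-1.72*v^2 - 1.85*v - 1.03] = -3.44000000000000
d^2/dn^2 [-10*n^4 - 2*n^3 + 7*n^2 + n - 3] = -120*n^2 - 12*n + 14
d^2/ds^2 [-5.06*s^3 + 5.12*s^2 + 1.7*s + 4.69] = 10.24 - 30.36*s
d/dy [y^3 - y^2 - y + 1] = 3*y^2 - 2*y - 1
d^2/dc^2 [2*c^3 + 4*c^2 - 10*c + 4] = 12*c + 8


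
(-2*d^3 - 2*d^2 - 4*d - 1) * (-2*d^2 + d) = 4*d^5 + 2*d^4 + 6*d^3 - 2*d^2 - d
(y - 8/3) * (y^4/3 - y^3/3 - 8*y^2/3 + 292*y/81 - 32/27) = y^5/3 - 11*y^4/9 - 16*y^3/9 + 868*y^2/81 - 2624*y/243 + 256/81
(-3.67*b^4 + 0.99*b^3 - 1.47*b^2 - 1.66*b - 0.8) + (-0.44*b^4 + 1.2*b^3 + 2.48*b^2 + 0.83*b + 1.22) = -4.11*b^4 + 2.19*b^3 + 1.01*b^2 - 0.83*b + 0.42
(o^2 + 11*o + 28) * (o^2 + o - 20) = o^4 + 12*o^3 + 19*o^2 - 192*o - 560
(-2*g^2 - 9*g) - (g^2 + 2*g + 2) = -3*g^2 - 11*g - 2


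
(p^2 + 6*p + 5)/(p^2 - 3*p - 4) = (p + 5)/(p - 4)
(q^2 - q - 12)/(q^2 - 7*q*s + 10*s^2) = (q^2 - q - 12)/(q^2 - 7*q*s + 10*s^2)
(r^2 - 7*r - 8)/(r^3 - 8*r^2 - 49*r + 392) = (r + 1)/(r^2 - 49)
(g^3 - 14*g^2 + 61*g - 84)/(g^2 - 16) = (g^2 - 10*g + 21)/(g + 4)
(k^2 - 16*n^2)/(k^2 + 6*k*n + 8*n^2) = (k - 4*n)/(k + 2*n)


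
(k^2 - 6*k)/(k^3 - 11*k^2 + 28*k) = (k - 6)/(k^2 - 11*k + 28)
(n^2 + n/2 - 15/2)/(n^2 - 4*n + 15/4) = 2*(n + 3)/(2*n - 3)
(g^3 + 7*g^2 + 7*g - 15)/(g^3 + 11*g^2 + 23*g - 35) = (g + 3)/(g + 7)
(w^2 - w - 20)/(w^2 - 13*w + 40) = (w + 4)/(w - 8)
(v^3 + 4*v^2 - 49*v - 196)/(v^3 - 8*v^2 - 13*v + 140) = (v + 7)/(v - 5)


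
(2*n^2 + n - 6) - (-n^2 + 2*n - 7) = 3*n^2 - n + 1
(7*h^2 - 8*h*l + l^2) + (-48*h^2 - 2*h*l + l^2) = -41*h^2 - 10*h*l + 2*l^2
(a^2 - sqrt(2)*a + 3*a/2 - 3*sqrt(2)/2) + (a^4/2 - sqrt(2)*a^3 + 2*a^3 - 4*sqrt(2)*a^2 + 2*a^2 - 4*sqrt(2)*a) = a^4/2 - sqrt(2)*a^3 + 2*a^3 - 4*sqrt(2)*a^2 + 3*a^2 - 5*sqrt(2)*a + 3*a/2 - 3*sqrt(2)/2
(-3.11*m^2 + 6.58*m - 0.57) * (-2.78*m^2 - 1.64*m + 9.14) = 8.6458*m^4 - 13.192*m^3 - 37.632*m^2 + 61.076*m - 5.2098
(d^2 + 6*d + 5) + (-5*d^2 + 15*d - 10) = -4*d^2 + 21*d - 5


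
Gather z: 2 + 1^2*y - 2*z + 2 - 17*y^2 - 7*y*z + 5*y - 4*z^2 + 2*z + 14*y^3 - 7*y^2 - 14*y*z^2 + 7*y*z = 14*y^3 - 24*y^2 + 6*y + z^2*(-14*y - 4) + 4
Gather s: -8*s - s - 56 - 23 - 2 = -9*s - 81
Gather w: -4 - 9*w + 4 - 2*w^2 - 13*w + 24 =-2*w^2 - 22*w + 24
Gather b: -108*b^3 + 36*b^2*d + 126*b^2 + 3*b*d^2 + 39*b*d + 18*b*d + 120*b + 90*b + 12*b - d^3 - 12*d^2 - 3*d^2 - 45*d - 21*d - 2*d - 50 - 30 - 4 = -108*b^3 + b^2*(36*d + 126) + b*(3*d^2 + 57*d + 222) - d^3 - 15*d^2 - 68*d - 84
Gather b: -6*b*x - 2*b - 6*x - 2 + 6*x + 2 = b*(-6*x - 2)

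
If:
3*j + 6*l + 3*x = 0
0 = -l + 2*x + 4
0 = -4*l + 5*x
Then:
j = 56/3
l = -20/3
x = -16/3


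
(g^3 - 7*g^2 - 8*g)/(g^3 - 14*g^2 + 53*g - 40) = g*(g + 1)/(g^2 - 6*g + 5)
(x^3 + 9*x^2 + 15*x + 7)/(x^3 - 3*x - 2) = (x + 7)/(x - 2)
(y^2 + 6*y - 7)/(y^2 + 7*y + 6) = (y^2 + 6*y - 7)/(y^2 + 7*y + 6)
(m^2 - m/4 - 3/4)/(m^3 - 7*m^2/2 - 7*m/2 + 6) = (4*m + 3)/(2*(2*m^2 - 5*m - 12))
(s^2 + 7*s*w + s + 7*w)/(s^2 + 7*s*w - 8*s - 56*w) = (s + 1)/(s - 8)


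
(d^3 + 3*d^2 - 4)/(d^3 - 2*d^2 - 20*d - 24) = (d - 1)/(d - 6)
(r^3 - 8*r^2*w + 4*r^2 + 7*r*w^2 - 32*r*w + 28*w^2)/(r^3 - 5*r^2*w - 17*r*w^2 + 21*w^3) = (r + 4)/(r + 3*w)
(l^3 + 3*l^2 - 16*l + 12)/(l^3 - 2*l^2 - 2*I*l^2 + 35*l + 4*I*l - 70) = (l^2 + 5*l - 6)/(l^2 - 2*I*l + 35)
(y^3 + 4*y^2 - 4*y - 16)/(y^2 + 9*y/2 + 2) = 2*(y^2 - 4)/(2*y + 1)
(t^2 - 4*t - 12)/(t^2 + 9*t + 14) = (t - 6)/(t + 7)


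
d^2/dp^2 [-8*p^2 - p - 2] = -16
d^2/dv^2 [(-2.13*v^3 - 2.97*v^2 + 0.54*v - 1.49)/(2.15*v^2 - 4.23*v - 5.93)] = (2.8421709430404e-14*v^5 - 2.8421709430404e-14*v^4 - 179.565654*v^3 - 589.093482*v^2 - 326.794212*v - 327.28447)/(9.938375*v^6 - 58.659525*v^5 + 33.17493*v^4 + 247.895343*v^3 - 91.5010860000001*v^2 - 446.242581*v - 208.527857)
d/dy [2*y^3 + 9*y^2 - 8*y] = 6*y^2 + 18*y - 8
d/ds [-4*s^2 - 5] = -8*s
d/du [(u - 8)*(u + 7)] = 2*u - 1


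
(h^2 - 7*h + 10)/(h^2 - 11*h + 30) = (h - 2)/(h - 6)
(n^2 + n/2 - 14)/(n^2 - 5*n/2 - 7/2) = (n + 4)/(n + 1)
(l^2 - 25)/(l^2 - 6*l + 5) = (l + 5)/(l - 1)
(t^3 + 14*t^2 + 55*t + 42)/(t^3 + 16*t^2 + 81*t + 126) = (t + 1)/(t + 3)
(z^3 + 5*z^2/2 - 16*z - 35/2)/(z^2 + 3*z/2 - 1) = (2*z^3 + 5*z^2 - 32*z - 35)/(2*z^2 + 3*z - 2)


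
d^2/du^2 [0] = 0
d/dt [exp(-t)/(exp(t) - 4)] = 2*(2 - exp(t))*exp(-t)/(exp(2*t) - 8*exp(t) + 16)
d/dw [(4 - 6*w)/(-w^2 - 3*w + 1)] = 2*(-3*w^2 + 4*w + 3)/(w^4 + 6*w^3 + 7*w^2 - 6*w + 1)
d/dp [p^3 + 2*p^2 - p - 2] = 3*p^2 + 4*p - 1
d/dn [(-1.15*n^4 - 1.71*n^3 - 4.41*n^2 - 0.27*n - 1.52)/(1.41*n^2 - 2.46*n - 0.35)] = (-3.243*n^5 + 6.0759*n^4 + 10.0232*n^3 + 13.0248*n^2 + 7.3734*n - 3.6447)/(1.9881*n^4 - 6.9372*n^3 + 5.0646*n^2 + 1.722*n + 0.1225)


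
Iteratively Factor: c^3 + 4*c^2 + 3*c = (c + 3)*(c^2 + c) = c*(c + 3)*(c + 1)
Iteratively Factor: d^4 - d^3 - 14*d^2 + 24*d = (d - 2)*(d^3 + d^2 - 12*d) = (d - 2)*(d + 4)*(d^2 - 3*d) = (d - 3)*(d - 2)*(d + 4)*(d)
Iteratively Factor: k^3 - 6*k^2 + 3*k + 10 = (k - 2)*(k^2 - 4*k - 5) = (k - 2)*(k + 1)*(k - 5)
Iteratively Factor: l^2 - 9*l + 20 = (l - 5)*(l - 4)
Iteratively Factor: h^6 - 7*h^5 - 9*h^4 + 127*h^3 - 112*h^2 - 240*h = (h)*(h^5 - 7*h^4 - 9*h^3 + 127*h^2 - 112*h - 240) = h*(h - 4)*(h^4 - 3*h^3 - 21*h^2 + 43*h + 60) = h*(h - 4)*(h - 3)*(h^3 - 21*h - 20) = h*(h - 5)*(h - 4)*(h - 3)*(h^2 + 5*h + 4) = h*(h - 5)*(h - 4)*(h - 3)*(h + 1)*(h + 4)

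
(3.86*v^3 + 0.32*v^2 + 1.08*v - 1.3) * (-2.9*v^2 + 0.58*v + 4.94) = -11.194*v^5 + 1.3108*v^4 + 16.122*v^3 + 5.9772*v^2 + 4.5812*v - 6.422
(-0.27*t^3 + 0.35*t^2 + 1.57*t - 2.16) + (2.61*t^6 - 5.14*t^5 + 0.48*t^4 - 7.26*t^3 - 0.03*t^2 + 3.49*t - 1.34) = 2.61*t^6 - 5.14*t^5 + 0.48*t^4 - 7.53*t^3 + 0.32*t^2 + 5.06*t - 3.5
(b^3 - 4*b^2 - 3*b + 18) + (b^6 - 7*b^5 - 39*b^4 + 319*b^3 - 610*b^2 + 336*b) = b^6 - 7*b^5 - 39*b^4 + 320*b^3 - 614*b^2 + 333*b + 18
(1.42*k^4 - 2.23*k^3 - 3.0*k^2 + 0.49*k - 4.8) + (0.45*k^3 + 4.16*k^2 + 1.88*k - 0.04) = 1.42*k^4 - 1.78*k^3 + 1.16*k^2 + 2.37*k - 4.84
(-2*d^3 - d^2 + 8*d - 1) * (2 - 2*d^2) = 4*d^5 + 2*d^4 - 20*d^3 + 16*d - 2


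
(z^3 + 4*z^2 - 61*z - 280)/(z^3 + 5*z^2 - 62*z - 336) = (z + 5)/(z + 6)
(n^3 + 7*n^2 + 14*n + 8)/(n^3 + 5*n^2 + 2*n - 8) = (n + 1)/(n - 1)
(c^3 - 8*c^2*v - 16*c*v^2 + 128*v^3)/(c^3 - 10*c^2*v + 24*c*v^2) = (-c^2 + 4*c*v + 32*v^2)/(c*(-c + 6*v))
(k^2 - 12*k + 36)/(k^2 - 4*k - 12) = (k - 6)/(k + 2)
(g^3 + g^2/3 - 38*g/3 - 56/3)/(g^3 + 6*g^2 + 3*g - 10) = (3*g^2 - 5*g - 28)/(3*(g^2 + 4*g - 5))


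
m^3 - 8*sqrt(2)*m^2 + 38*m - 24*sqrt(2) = (m - 4*sqrt(2))*(m - 3*sqrt(2))*(m - sqrt(2))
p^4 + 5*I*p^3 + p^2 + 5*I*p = p*(p - I)*(p + I)*(p + 5*I)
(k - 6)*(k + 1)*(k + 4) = k^3 - k^2 - 26*k - 24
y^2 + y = y*(y + 1)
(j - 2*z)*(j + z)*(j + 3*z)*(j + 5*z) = j^4 + 7*j^3*z + 5*j^2*z^2 - 31*j*z^3 - 30*z^4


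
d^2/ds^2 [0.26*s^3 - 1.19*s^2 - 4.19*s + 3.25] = 1.56*s - 2.38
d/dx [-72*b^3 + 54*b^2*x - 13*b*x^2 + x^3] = 54*b^2 - 26*b*x + 3*x^2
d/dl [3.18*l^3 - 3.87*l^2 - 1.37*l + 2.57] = 9.54*l^2 - 7.74*l - 1.37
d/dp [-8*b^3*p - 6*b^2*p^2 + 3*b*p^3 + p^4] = -8*b^3 - 12*b^2*p + 9*b*p^2 + 4*p^3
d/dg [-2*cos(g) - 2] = 2*sin(g)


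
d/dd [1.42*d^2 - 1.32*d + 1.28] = 2.84*d - 1.32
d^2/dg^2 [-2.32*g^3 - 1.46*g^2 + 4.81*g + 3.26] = -13.92*g - 2.92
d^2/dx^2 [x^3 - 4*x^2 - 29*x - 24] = 6*x - 8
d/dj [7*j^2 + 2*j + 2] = 14*j + 2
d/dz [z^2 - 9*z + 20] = 2*z - 9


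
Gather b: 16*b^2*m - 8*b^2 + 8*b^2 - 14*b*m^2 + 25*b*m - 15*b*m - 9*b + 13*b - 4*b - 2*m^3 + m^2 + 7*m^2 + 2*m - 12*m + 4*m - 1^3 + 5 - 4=16*b^2*m + b*(-14*m^2 + 10*m) - 2*m^3 + 8*m^2 - 6*m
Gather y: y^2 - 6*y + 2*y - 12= y^2 - 4*y - 12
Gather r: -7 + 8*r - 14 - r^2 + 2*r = -r^2 + 10*r - 21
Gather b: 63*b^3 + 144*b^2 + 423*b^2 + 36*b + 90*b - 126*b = 63*b^3 + 567*b^2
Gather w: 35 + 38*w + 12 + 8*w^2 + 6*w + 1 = 8*w^2 + 44*w + 48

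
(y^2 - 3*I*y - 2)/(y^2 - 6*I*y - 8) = (y - I)/(y - 4*I)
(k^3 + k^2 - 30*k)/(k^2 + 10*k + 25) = k*(k^2 + k - 30)/(k^2 + 10*k + 25)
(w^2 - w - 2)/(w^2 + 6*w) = (w^2 - w - 2)/(w*(w + 6))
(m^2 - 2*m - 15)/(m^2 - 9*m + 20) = (m + 3)/(m - 4)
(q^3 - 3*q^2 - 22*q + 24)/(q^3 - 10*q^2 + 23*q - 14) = (q^2 - 2*q - 24)/(q^2 - 9*q + 14)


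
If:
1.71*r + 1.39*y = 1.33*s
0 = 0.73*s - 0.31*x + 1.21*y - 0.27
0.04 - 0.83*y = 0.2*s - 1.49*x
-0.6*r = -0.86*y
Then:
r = 0.12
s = 0.25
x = 0.05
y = 0.09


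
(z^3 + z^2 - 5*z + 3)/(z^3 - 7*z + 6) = (z - 1)/(z - 2)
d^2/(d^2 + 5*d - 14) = d^2/(d^2 + 5*d - 14)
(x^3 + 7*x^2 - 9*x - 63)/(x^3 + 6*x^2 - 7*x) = (x^2 - 9)/(x*(x - 1))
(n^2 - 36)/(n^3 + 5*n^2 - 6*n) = (n - 6)/(n*(n - 1))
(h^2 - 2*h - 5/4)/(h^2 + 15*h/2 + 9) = (4*h^2 - 8*h - 5)/(2*(2*h^2 + 15*h + 18))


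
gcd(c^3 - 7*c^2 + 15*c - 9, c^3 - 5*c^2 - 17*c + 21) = c - 1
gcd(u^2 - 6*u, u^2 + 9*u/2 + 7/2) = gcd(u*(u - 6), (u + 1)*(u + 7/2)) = 1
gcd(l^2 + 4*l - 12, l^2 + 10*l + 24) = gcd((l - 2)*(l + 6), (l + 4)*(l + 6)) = l + 6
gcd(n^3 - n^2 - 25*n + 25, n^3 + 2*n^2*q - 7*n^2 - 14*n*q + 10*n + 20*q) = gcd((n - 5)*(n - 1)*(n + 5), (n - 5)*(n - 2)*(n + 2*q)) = n - 5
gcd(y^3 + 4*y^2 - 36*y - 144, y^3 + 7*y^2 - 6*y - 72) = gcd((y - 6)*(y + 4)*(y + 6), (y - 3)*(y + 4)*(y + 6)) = y^2 + 10*y + 24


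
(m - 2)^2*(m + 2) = m^3 - 2*m^2 - 4*m + 8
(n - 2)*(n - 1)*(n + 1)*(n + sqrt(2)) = n^4 - 2*n^3 + sqrt(2)*n^3 - 2*sqrt(2)*n^2 - n^2 - sqrt(2)*n + 2*n + 2*sqrt(2)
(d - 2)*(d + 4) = d^2 + 2*d - 8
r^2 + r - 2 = (r - 1)*(r + 2)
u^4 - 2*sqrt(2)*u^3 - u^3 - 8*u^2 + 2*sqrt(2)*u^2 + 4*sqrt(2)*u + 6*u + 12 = (u - 2)*(u + 1)*(u - 3*sqrt(2))*(u + sqrt(2))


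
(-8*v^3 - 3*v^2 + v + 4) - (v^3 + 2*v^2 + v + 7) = -9*v^3 - 5*v^2 - 3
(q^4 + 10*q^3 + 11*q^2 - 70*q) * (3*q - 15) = 3*q^5 + 15*q^4 - 117*q^3 - 375*q^2 + 1050*q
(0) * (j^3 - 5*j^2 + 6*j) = 0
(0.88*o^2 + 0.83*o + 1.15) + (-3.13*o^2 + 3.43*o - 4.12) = -2.25*o^2 + 4.26*o - 2.97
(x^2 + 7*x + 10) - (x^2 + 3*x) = 4*x + 10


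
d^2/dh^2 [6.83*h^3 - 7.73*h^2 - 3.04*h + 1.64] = 40.98*h - 15.46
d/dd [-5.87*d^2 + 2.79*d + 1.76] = 2.79 - 11.74*d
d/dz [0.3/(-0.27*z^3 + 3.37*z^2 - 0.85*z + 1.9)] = (0.243*z^2 - 2.022*z + 0.255)/(0.27*z^3 - 3.37*z^2 + 0.85*z - 1.9)^2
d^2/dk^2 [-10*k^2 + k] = -20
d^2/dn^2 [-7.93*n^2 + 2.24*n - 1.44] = -15.8600000000000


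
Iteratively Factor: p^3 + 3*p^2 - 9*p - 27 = (p + 3)*(p^2 - 9) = (p - 3)*(p + 3)*(p + 3)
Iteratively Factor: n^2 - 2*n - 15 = (n + 3)*(n - 5)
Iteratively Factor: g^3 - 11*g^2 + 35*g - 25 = (g - 1)*(g^2 - 10*g + 25) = (g - 5)*(g - 1)*(g - 5)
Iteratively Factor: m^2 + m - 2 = (m + 2)*(m - 1)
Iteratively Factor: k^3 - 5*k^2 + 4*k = (k - 1)*(k^2 - 4*k) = (k - 4)*(k - 1)*(k)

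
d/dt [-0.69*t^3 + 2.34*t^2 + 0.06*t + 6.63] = -2.07*t^2 + 4.68*t + 0.06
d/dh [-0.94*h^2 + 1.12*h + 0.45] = 1.12 - 1.88*h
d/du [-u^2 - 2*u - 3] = -2*u - 2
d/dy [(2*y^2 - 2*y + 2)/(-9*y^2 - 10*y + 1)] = 2*(-19*y^2 + 20*y + 9)/(81*y^4 + 180*y^3 + 82*y^2 - 20*y + 1)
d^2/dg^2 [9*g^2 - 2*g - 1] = 18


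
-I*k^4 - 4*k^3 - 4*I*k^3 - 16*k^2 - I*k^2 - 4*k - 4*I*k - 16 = (k + 4)*(k - 4*I)*(k - I)*(-I*k + 1)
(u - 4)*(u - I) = u^2 - 4*u - I*u + 4*I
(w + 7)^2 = w^2 + 14*w + 49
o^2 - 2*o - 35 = (o - 7)*(o + 5)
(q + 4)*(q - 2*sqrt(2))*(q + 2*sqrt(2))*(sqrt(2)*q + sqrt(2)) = sqrt(2)*q^4 + 5*sqrt(2)*q^3 - 4*sqrt(2)*q^2 - 40*sqrt(2)*q - 32*sqrt(2)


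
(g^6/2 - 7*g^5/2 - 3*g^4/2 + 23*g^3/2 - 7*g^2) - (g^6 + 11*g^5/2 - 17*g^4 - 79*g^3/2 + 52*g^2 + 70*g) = -g^6/2 - 9*g^5 + 31*g^4/2 + 51*g^3 - 59*g^2 - 70*g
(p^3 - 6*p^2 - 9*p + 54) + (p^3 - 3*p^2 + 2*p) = 2*p^3 - 9*p^2 - 7*p + 54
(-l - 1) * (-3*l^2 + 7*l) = 3*l^3 - 4*l^2 - 7*l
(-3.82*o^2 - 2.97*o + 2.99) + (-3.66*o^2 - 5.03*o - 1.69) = -7.48*o^2 - 8.0*o + 1.3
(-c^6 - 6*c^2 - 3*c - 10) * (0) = 0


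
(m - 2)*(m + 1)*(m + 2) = m^3 + m^2 - 4*m - 4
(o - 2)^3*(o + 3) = o^4 - 3*o^3 - 6*o^2 + 28*o - 24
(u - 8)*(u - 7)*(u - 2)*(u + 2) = u^4 - 15*u^3 + 52*u^2 + 60*u - 224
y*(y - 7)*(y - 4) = y^3 - 11*y^2 + 28*y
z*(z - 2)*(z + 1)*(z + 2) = z^4 + z^3 - 4*z^2 - 4*z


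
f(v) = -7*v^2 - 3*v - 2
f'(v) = -14*v - 3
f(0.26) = -3.25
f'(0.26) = -6.64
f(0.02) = -2.06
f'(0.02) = -3.28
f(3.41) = -93.63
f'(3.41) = -50.74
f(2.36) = -48.07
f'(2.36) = -36.04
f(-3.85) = -94.21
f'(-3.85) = 50.90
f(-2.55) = -39.87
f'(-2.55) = 32.70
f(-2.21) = -29.56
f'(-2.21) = 27.94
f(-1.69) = -16.92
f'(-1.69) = 20.66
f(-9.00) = -542.00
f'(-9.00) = 123.00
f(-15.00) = -1532.00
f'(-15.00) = 207.00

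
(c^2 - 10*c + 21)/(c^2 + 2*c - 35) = (c^2 - 10*c + 21)/(c^2 + 2*c - 35)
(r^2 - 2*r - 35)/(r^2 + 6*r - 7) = (r^2 - 2*r - 35)/(r^2 + 6*r - 7)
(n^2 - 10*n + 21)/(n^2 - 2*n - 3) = (n - 7)/(n + 1)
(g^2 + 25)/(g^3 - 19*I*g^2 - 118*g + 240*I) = (g + 5*I)/(g^2 - 14*I*g - 48)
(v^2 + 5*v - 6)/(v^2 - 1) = (v + 6)/(v + 1)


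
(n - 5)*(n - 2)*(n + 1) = n^3 - 6*n^2 + 3*n + 10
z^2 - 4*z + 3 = (z - 3)*(z - 1)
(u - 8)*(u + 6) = u^2 - 2*u - 48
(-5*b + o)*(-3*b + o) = 15*b^2 - 8*b*o + o^2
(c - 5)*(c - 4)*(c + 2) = c^3 - 7*c^2 + 2*c + 40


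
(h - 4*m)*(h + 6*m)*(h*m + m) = h^3*m + 2*h^2*m^2 + h^2*m - 24*h*m^3 + 2*h*m^2 - 24*m^3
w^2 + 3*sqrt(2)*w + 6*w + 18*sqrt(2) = (w + 6)*(w + 3*sqrt(2))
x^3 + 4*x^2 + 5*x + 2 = (x + 1)^2*(x + 2)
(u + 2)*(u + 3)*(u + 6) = u^3 + 11*u^2 + 36*u + 36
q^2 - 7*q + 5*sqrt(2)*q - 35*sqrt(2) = (q - 7)*(q + 5*sqrt(2))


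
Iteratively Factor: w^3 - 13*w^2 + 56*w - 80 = (w - 4)*(w^2 - 9*w + 20) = (w - 4)^2*(w - 5)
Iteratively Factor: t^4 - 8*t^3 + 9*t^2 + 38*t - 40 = (t - 1)*(t^3 - 7*t^2 + 2*t + 40) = (t - 5)*(t - 1)*(t^2 - 2*t - 8) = (t - 5)*(t - 4)*(t - 1)*(t + 2)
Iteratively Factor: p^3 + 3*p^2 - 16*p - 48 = (p + 3)*(p^2 - 16) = (p - 4)*(p + 3)*(p + 4)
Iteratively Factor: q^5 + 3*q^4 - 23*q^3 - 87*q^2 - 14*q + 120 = (q - 1)*(q^4 + 4*q^3 - 19*q^2 - 106*q - 120) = (q - 5)*(q - 1)*(q^3 + 9*q^2 + 26*q + 24) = (q - 5)*(q - 1)*(q + 2)*(q^2 + 7*q + 12) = (q - 5)*(q - 1)*(q + 2)*(q + 3)*(q + 4)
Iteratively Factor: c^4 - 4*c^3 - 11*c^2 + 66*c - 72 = (c - 2)*(c^3 - 2*c^2 - 15*c + 36) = (c - 3)*(c - 2)*(c^2 + c - 12) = (c - 3)^2*(c - 2)*(c + 4)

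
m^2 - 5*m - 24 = (m - 8)*(m + 3)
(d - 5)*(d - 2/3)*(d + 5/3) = d^3 - 4*d^2 - 55*d/9 + 50/9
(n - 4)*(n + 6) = n^2 + 2*n - 24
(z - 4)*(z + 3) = z^2 - z - 12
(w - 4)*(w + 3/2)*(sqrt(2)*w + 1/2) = sqrt(2)*w^3 - 5*sqrt(2)*w^2/2 + w^2/2 - 6*sqrt(2)*w - 5*w/4 - 3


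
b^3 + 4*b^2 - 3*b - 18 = (b - 2)*(b + 3)^2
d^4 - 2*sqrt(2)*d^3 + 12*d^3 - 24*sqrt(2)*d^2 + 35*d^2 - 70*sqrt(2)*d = d*(d + 5)*(d + 7)*(d - 2*sqrt(2))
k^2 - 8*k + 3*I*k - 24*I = (k - 8)*(k + 3*I)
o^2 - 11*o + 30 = (o - 6)*(o - 5)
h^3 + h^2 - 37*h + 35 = (h - 5)*(h - 1)*(h + 7)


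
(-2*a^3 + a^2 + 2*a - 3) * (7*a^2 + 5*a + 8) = -14*a^5 - 3*a^4 + 3*a^3 - 3*a^2 + a - 24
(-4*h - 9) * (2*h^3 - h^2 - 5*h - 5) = -8*h^4 - 14*h^3 + 29*h^2 + 65*h + 45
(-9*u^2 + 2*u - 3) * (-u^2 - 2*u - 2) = 9*u^4 + 16*u^3 + 17*u^2 + 2*u + 6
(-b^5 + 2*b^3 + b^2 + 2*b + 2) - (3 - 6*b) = -b^5 + 2*b^3 + b^2 + 8*b - 1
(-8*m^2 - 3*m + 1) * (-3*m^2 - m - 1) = 24*m^4 + 17*m^3 + 8*m^2 + 2*m - 1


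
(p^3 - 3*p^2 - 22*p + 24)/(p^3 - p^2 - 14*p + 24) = (p^2 - 7*p + 6)/(p^2 - 5*p + 6)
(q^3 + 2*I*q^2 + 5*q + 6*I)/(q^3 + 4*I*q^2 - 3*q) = (q - 2*I)/q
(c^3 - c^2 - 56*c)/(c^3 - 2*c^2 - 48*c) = (c + 7)/(c + 6)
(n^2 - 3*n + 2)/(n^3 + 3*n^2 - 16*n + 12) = 1/(n + 6)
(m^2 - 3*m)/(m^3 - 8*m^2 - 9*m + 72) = m/(m^2 - 5*m - 24)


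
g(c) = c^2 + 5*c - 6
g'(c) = 2*c + 5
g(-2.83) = -12.14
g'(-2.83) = -0.66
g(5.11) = 45.66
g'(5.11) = 15.22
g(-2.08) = -12.07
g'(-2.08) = 0.84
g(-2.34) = -12.22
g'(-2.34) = 0.32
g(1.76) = 5.90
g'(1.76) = 8.52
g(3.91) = 28.84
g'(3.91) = 12.82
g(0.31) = -4.35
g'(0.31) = 5.62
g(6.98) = 77.62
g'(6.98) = 18.96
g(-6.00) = 0.00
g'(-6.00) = -7.00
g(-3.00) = -12.00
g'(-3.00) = -1.00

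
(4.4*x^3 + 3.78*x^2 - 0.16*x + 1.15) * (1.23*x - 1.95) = 5.412*x^4 - 3.9306*x^3 - 7.5678*x^2 + 1.7265*x - 2.2425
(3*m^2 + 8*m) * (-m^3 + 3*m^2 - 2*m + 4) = -3*m^5 + m^4 + 18*m^3 - 4*m^2 + 32*m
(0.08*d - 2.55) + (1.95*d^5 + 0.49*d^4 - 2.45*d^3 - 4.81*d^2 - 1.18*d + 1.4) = 1.95*d^5 + 0.49*d^4 - 2.45*d^3 - 4.81*d^2 - 1.1*d - 1.15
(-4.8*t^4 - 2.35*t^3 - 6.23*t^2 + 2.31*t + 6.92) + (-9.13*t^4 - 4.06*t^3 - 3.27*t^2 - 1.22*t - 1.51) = -13.93*t^4 - 6.41*t^3 - 9.5*t^2 + 1.09*t + 5.41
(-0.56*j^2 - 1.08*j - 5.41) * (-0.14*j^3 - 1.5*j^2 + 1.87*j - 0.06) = 0.0784*j^5 + 0.9912*j^4 + 1.3302*j^3 + 6.129*j^2 - 10.0519*j + 0.3246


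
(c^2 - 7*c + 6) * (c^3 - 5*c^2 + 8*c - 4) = c^5 - 12*c^4 + 49*c^3 - 90*c^2 + 76*c - 24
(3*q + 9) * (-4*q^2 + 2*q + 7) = -12*q^3 - 30*q^2 + 39*q + 63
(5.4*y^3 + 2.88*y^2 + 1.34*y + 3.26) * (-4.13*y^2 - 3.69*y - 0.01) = -22.302*y^5 - 31.8204*y^4 - 16.2154*y^3 - 18.4372*y^2 - 12.0428*y - 0.0326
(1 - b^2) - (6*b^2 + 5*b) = -7*b^2 - 5*b + 1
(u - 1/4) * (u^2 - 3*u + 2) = u^3 - 13*u^2/4 + 11*u/4 - 1/2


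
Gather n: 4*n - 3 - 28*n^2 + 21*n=-28*n^2 + 25*n - 3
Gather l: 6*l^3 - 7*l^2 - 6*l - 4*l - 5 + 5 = 6*l^3 - 7*l^2 - 10*l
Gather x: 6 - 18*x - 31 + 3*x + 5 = -15*x - 20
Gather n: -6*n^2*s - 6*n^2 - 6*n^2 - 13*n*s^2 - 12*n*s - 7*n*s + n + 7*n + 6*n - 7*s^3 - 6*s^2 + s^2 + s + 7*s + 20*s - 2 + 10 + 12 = n^2*(-6*s - 12) + n*(-13*s^2 - 19*s + 14) - 7*s^3 - 5*s^2 + 28*s + 20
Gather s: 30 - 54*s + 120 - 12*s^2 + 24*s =-12*s^2 - 30*s + 150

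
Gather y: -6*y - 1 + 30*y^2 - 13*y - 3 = 30*y^2 - 19*y - 4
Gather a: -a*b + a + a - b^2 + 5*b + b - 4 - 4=a*(2 - b) - b^2 + 6*b - 8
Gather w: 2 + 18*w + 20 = 18*w + 22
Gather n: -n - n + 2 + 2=4 - 2*n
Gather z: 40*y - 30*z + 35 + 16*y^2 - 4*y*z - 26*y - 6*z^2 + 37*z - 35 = 16*y^2 + 14*y - 6*z^2 + z*(7 - 4*y)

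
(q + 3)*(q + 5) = q^2 + 8*q + 15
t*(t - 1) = t^2 - t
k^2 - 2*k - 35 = (k - 7)*(k + 5)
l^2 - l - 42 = (l - 7)*(l + 6)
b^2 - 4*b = b*(b - 4)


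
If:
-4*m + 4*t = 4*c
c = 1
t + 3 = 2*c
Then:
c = 1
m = -2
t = -1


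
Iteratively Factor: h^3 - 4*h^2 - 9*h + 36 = (h + 3)*(h^2 - 7*h + 12) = (h - 4)*(h + 3)*(h - 3)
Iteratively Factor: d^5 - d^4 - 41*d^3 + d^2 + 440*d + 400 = (d - 5)*(d^4 + 4*d^3 - 21*d^2 - 104*d - 80) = (d - 5)*(d + 1)*(d^3 + 3*d^2 - 24*d - 80) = (d - 5)*(d + 1)*(d + 4)*(d^2 - d - 20) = (d - 5)^2*(d + 1)*(d + 4)*(d + 4)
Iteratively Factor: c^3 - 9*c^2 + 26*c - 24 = (c - 4)*(c^2 - 5*c + 6) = (c - 4)*(c - 3)*(c - 2)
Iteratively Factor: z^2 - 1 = (z + 1)*(z - 1)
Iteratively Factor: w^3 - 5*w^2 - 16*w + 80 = (w + 4)*(w^2 - 9*w + 20) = (w - 5)*(w + 4)*(w - 4)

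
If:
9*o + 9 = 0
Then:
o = -1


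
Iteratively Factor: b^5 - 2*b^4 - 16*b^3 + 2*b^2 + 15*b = (b - 5)*(b^4 + 3*b^3 - b^2 - 3*b) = (b - 5)*(b - 1)*(b^3 + 4*b^2 + 3*b) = b*(b - 5)*(b - 1)*(b^2 + 4*b + 3) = b*(b - 5)*(b - 1)*(b + 3)*(b + 1)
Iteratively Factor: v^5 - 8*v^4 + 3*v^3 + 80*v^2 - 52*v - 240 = (v + 2)*(v^4 - 10*v^3 + 23*v^2 + 34*v - 120) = (v - 3)*(v + 2)*(v^3 - 7*v^2 + 2*v + 40) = (v - 3)*(v + 2)^2*(v^2 - 9*v + 20) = (v - 5)*(v - 3)*(v + 2)^2*(v - 4)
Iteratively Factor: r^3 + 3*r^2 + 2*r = (r + 2)*(r^2 + r) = r*(r + 2)*(r + 1)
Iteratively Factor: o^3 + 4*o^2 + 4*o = (o + 2)*(o^2 + 2*o) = (o + 2)^2*(o)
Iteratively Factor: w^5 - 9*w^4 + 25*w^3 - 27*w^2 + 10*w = (w)*(w^4 - 9*w^3 + 25*w^2 - 27*w + 10) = w*(w - 1)*(w^3 - 8*w^2 + 17*w - 10) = w*(w - 5)*(w - 1)*(w^2 - 3*w + 2) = w*(w - 5)*(w - 2)*(w - 1)*(w - 1)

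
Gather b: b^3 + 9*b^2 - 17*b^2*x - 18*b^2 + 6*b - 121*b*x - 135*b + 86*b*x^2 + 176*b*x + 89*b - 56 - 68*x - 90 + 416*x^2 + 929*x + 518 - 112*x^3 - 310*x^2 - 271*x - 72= b^3 + b^2*(-17*x - 9) + b*(86*x^2 + 55*x - 40) - 112*x^3 + 106*x^2 + 590*x + 300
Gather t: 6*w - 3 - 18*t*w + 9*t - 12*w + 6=t*(9 - 18*w) - 6*w + 3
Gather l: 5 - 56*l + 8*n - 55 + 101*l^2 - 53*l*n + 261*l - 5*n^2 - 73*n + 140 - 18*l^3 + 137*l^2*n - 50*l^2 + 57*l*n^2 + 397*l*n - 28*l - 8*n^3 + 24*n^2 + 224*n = -18*l^3 + l^2*(137*n + 51) + l*(57*n^2 + 344*n + 177) - 8*n^3 + 19*n^2 + 159*n + 90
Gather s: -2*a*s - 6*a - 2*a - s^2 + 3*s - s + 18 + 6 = -8*a - s^2 + s*(2 - 2*a) + 24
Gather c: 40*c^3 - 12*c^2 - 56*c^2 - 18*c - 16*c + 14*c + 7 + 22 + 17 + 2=40*c^3 - 68*c^2 - 20*c + 48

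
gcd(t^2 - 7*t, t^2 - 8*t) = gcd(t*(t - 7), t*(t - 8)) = t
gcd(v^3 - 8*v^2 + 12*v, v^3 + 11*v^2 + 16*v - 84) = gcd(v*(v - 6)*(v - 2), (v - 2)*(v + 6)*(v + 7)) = v - 2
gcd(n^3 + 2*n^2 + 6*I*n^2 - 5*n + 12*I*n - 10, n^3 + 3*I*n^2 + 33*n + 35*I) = n + I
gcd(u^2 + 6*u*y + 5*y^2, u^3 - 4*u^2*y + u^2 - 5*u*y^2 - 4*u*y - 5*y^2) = u + y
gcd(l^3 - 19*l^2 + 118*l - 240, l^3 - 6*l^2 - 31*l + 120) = l - 8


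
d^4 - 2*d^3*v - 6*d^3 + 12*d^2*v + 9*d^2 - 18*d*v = d*(d - 3)^2*(d - 2*v)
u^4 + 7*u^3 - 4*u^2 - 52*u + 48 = (u - 2)*(u - 1)*(u + 4)*(u + 6)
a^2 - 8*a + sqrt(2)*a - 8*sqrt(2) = (a - 8)*(a + sqrt(2))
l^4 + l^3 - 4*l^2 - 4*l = l*(l - 2)*(l + 1)*(l + 2)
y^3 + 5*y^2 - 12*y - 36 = (y - 3)*(y + 2)*(y + 6)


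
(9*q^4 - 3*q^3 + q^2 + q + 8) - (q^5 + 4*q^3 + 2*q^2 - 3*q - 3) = -q^5 + 9*q^4 - 7*q^3 - q^2 + 4*q + 11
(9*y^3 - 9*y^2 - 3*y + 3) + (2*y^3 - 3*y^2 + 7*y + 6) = 11*y^3 - 12*y^2 + 4*y + 9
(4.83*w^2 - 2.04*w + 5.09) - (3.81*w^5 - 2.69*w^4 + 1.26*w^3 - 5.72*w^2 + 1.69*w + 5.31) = -3.81*w^5 + 2.69*w^4 - 1.26*w^3 + 10.55*w^2 - 3.73*w - 0.22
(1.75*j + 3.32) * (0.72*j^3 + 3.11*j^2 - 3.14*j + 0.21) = 1.26*j^4 + 7.8329*j^3 + 4.8302*j^2 - 10.0573*j + 0.6972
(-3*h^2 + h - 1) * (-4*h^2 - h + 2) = 12*h^4 - h^3 - 3*h^2 + 3*h - 2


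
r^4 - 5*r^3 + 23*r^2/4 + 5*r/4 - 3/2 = (r - 3)*(r - 2)*(r - 1/2)*(r + 1/2)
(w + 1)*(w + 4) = w^2 + 5*w + 4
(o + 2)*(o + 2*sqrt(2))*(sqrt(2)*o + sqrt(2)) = sqrt(2)*o^3 + 4*o^2 + 3*sqrt(2)*o^2 + 2*sqrt(2)*o + 12*o + 8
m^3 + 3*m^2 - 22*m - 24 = (m - 4)*(m + 1)*(m + 6)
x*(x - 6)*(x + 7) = x^3 + x^2 - 42*x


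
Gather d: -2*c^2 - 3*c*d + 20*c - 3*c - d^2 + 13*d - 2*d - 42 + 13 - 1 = -2*c^2 + 17*c - d^2 + d*(11 - 3*c) - 30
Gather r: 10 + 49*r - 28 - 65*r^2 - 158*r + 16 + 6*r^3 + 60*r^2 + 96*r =6*r^3 - 5*r^2 - 13*r - 2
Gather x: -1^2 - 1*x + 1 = -x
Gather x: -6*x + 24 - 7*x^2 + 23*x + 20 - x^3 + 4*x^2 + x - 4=-x^3 - 3*x^2 + 18*x + 40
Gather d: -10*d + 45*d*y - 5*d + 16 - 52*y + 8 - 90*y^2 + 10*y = d*(45*y - 15) - 90*y^2 - 42*y + 24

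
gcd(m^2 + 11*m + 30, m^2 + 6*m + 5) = m + 5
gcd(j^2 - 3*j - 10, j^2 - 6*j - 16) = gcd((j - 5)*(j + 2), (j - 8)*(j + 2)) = j + 2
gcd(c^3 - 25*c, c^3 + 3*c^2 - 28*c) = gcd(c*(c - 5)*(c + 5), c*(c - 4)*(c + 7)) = c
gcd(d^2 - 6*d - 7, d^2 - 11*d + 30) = 1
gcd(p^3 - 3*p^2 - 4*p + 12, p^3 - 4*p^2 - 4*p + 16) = p^2 - 4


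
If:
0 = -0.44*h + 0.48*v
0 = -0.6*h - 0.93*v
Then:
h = 0.00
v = 0.00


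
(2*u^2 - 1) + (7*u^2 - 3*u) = 9*u^2 - 3*u - 1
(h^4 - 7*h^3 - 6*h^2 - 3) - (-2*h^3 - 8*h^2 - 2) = h^4 - 5*h^3 + 2*h^2 - 1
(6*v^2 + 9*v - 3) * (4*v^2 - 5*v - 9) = 24*v^4 + 6*v^3 - 111*v^2 - 66*v + 27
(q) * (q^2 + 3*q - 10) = q^3 + 3*q^2 - 10*q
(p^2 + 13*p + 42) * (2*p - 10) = 2*p^3 + 16*p^2 - 46*p - 420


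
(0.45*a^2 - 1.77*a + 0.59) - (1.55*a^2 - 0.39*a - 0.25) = -1.1*a^2 - 1.38*a + 0.84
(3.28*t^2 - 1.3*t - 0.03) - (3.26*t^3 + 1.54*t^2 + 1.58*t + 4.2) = -3.26*t^3 + 1.74*t^2 - 2.88*t - 4.23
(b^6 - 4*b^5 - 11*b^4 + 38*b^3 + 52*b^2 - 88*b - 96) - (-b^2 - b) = b^6 - 4*b^5 - 11*b^4 + 38*b^3 + 53*b^2 - 87*b - 96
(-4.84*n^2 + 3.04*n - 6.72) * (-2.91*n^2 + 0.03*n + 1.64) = 14.0844*n^4 - 8.9916*n^3 + 11.7088*n^2 + 4.784*n - 11.0208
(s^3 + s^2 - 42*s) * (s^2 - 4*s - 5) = s^5 - 3*s^4 - 51*s^3 + 163*s^2 + 210*s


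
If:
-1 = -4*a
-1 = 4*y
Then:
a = 1/4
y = -1/4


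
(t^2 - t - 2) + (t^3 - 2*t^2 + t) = t^3 - t^2 - 2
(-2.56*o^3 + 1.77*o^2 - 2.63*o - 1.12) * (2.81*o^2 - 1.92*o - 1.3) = -7.1936*o^5 + 9.8889*o^4 - 7.4607*o^3 - 0.3986*o^2 + 5.5694*o + 1.456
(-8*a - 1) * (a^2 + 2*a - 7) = -8*a^3 - 17*a^2 + 54*a + 7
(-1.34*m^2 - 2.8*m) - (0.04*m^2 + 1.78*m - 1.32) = -1.38*m^2 - 4.58*m + 1.32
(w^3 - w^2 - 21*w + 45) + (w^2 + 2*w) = w^3 - 19*w + 45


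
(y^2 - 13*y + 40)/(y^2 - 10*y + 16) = (y - 5)/(y - 2)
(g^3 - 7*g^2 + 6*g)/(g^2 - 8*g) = (g^2 - 7*g + 6)/(g - 8)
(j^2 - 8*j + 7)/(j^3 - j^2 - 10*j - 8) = (-j^2 + 8*j - 7)/(-j^3 + j^2 + 10*j + 8)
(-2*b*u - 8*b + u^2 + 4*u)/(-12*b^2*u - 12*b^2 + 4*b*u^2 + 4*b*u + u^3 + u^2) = (u + 4)/(6*b*u + 6*b + u^2 + u)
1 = 1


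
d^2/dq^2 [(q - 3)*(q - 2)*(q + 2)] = 6*q - 6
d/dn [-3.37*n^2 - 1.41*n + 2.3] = -6.74*n - 1.41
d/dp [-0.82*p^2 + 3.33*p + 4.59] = 3.33 - 1.64*p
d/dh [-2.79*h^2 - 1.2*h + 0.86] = -5.58*h - 1.2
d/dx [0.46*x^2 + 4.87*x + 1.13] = 0.92*x + 4.87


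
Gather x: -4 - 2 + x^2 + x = x^2 + x - 6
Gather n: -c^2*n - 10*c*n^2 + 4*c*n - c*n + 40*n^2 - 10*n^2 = n^2*(30 - 10*c) + n*(-c^2 + 3*c)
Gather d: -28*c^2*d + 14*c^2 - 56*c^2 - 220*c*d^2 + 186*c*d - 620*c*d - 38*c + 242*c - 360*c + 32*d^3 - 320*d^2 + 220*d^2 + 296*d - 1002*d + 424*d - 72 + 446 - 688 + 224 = -42*c^2 - 156*c + 32*d^3 + d^2*(-220*c - 100) + d*(-28*c^2 - 434*c - 282) - 90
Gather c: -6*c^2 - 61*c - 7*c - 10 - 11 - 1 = -6*c^2 - 68*c - 22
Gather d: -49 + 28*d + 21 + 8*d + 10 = 36*d - 18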